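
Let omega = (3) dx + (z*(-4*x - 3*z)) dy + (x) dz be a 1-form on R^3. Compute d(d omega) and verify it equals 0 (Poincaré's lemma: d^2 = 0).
d(d omega) = 0

Step 1: d omega = sum_{i<j} (∂f_j/∂x_i - ∂f_i/∂x_j) dx_i ∧ dx_j:
  coeff of dx ∧ dy: -4*z
  coeff of dx ∧ dz: 1
  coeff of dy ∧ dz: 4*x + 6*z
Step 2: Apply d again to each 2-form coefficient. The only possible 3-form in R^3 is dx ∧ dy ∧ dz, with coefficient
  ∂(coeff of dy∧dz)/∂x - ∂(coeff of dx∧dz)/∂y + ∂(coeff of dx∧dy)/∂z
  = ∂/∂x (4*x + 6*z) - ∂/∂y (1) + ∂/∂z (-4*z).
Each of these terms simplifies to sums of mixed partials that cancel in pairs. The result is 0 (by equality of mixed partials for smooth functions — Schwarz / Clairaut).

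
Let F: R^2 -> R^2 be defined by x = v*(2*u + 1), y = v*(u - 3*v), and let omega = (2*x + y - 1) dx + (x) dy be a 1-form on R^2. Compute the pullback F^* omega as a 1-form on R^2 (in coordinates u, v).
F^* omega = (v*(12*u*v - 6*v^2 + 5*v - 2)) du + (12*u^2*v - 18*u*v^2 + 10*u*v - 2*u - 9*v^2 + 2*v - 1) dv

Using F^*(f dg) = (f ∘ F) d(g ∘ F), substitute each coordinate x_i by F_i(u, v) in f_i, and replace dx_i by d F_i = (∂F_i/∂u) du + (∂F_i/∂v) dv.
  For the x component: f_1(F) = 5*u*v - 3*v^2 + 2*v - 1; d F_1 = (2*v) du + (2*u + 1) dv
  For the y component: f_2(F) = v*(2*u + 1); d F_2 = (v) du + (u - 6*v) dv
Combining and collecting du, dv coefficients:
  coeff of du: v*(12*u*v - 6*v^2 + 5*v - 2)
  coeff of dv: 12*u^2*v - 18*u*v^2 + 10*u*v - 2*u - 9*v^2 + 2*v - 1
F^* omega = (v*(12*u*v - 6*v^2 + 5*v - 2)) du + (12*u^2*v - 18*u*v^2 + 10*u*v - 2*u - 9*v^2 + 2*v - 1) dv.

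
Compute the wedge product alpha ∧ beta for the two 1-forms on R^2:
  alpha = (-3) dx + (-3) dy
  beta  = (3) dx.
alpha ∧ beta = (9) dx ∧ dy

Distribute the wedge, using dx_i ∧ dx_j = -dx_j ∧ dx_i and dx_i ∧ dx_i = 0. For each pair (i, j) with i < j, the coefficient of dx_i ∧ dx_j in alpha ∧ beta is (alpha_i * beta_j - alpha_j * beta_i). Collecting: alpha ∧ beta = (9) dx ∧ dy.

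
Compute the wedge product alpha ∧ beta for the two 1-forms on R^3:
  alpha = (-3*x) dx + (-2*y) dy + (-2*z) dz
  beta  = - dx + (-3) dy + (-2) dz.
alpha ∧ beta = (9*x - 2*y) dx ∧ dy + (6*x - 2*z) dx ∧ dz + (4*y - 6*z) dy ∧ dz

Distribute the wedge, using dx_i ∧ dx_j = -dx_j ∧ dx_i and dx_i ∧ dx_i = 0. For each pair (i, j) with i < j, the coefficient of dx_i ∧ dx_j in alpha ∧ beta is (alpha_i * beta_j - alpha_j * beta_i). Collecting: alpha ∧ beta = (9*x - 2*y) dx ∧ dy + (6*x - 2*z) dx ∧ dz + (4*y - 6*z) dy ∧ dz.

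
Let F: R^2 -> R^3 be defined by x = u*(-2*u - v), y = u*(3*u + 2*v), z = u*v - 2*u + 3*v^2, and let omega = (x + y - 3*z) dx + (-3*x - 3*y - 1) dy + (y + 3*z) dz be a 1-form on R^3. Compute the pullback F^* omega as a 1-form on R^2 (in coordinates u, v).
F^* omega = (-22*u^3 - 14*u^2*v - 30*u^2 + 37*u*v^2 - 22*u*v + 6*u + 18*v^3 - 18*v^2 - 2*v) du + (-4*u^3 + 19*u^2*v - 12*u^2 + 48*u*v^2 - 36*u*v - 2*u + 54*v^3) dv

Using F^*(f dg) = (f ∘ F) d(g ∘ F), substitute each coordinate x_i by F_i(u, v) in f_i, and replace dx_i by d F_i = (∂F_i/∂u) du + (∂F_i/∂v) dv.
  For the x component: f_1(F) = u^2 - 2*u*v + 6*u - 9*v^2; d F_1 = (-4*u - v) du + (-u) dv
  For the y component: f_2(F) = -3*u^2 - 3*u*v - 1; d F_2 = (6*u + 2*v) du + (2*u) dv
  For the z component: f_3(F) = 3*u^2 + 5*u*v - 6*u + 9*v^2; d F_3 = (v - 2) du + (u + 6*v) dv
Combining and collecting du, dv coefficients:
  coeff of du: -22*u^3 - 14*u^2*v - 30*u^2 + 37*u*v^2 - 22*u*v + 6*u + 18*v^3 - 18*v^2 - 2*v
  coeff of dv: -4*u^3 + 19*u^2*v - 12*u^2 + 48*u*v^2 - 36*u*v - 2*u + 54*v^3
F^* omega = (-22*u^3 - 14*u^2*v - 30*u^2 + 37*u*v^2 - 22*u*v + 6*u + 18*v^3 - 18*v^2 - 2*v) du + (-4*u^3 + 19*u^2*v - 12*u^2 + 48*u*v^2 - 36*u*v - 2*u + 54*v^3) dv.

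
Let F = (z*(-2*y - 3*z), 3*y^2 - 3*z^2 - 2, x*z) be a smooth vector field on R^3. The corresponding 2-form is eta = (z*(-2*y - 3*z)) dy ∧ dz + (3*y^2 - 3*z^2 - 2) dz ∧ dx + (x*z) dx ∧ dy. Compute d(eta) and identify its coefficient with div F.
d(eta) = (x + 6*y) dx ∧ dy ∧ dz; div F = x + 6*y

For a 2-form in R^3 of the form above, applying d gives a 3-form with coefficient ∂P/∂x + ∂Q/∂y + ∂R/∂z:
  ∂P/∂x = 0
  ∂Q/∂y = 6*y
  ∂R/∂z = x
Sum = x + 6*y, which is exactly div F.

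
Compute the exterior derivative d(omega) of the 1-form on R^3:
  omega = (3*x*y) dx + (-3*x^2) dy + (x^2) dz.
d(omega) = (-9*x) dx ∧ dy + (2*x) dx ∧ dz

For a 1-form omega = sum_i f_i dx_i, the exterior derivative is
  d(omega) = sum_{i < j} (∂f_j/∂x_i - ∂f_i/∂x_j) dx_i ∧ dx_j.
  coefficient of dx ∧ dy: ∂f_2/∂x - ∂f_1/∂y = ∂(-3*x^2)/∂x - ∂(3*x*y)/∂y = -9*x
  coefficient of dx ∧ dz: ∂f_3/∂x - ∂f_1/∂z = ∂(x^2)/∂x - ∂(3*x*y)/∂z = 2*x
Assembling: d(omega) = (-9*x) dx ∧ dy + (2*x) dx ∧ dz.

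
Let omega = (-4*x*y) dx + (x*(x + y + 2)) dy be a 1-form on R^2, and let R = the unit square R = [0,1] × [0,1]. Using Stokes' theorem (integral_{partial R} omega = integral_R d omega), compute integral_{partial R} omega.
integral_(partial R) omega = 11/2

Stokes: integral_partial_R omega = integral_R d omega with d omega = (∂Q/∂x - ∂P/∂y) dx ∧ dy.
  ∂Q/∂x = 2*x + y + 2
  ∂P/∂y = -4*x
  integrand = ∂Q/∂x - ∂P/∂y = 6*x + y + 2.
Integrating over R: integral_0^1 integral_0^1 (6*x + y + 2) dx dy = 11/2.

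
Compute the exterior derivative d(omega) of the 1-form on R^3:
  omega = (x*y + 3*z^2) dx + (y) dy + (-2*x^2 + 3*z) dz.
d(omega) = (-x) dx ∧ dy + (-4*x - 6*z) dx ∧ dz

For a 1-form omega = sum_i f_i dx_i, the exterior derivative is
  d(omega) = sum_{i < j} (∂f_j/∂x_i - ∂f_i/∂x_j) dx_i ∧ dx_j.
  coefficient of dx ∧ dy: ∂f_2/∂x - ∂f_1/∂y = ∂(y)/∂x - ∂(x*y + 3*z^2)/∂y = -x
  coefficient of dx ∧ dz: ∂f_3/∂x - ∂f_1/∂z = ∂(-2*x^2 + 3*z)/∂x - ∂(x*y + 3*z^2)/∂z = -4*x - 6*z
Assembling: d(omega) = (-x) dx ∧ dy + (-4*x - 6*z) dx ∧ dz.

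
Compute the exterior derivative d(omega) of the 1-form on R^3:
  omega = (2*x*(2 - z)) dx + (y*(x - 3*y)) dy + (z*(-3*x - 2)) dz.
d(omega) = (y) dx ∧ dy + (2*x - 3*z) dx ∧ dz

For a 1-form omega = sum_i f_i dx_i, the exterior derivative is
  d(omega) = sum_{i < j} (∂f_j/∂x_i - ∂f_i/∂x_j) dx_i ∧ dx_j.
  coefficient of dx ∧ dy: ∂f_2/∂x - ∂f_1/∂y = ∂(y*(x - 3*y))/∂x - ∂(2*x*(2 - z))/∂y = y
  coefficient of dx ∧ dz: ∂f_3/∂x - ∂f_1/∂z = ∂(z*(-3*x - 2))/∂x - ∂(2*x*(2 - z))/∂z = 2*x - 3*z
Assembling: d(omega) = (y) dx ∧ dy + (2*x - 3*z) dx ∧ dz.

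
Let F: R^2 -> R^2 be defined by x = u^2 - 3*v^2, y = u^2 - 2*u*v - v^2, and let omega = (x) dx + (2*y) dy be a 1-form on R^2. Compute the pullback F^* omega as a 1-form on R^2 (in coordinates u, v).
F^* omega = (6*u^3 - 12*u^2*v - 2*u*v^2 + 4*v^3) du + (-4*u^3 - 2*u^2*v + 12*u*v^2 + 22*v^3) dv

Using F^*(f dg) = (f ∘ F) d(g ∘ F), substitute each coordinate x_i by F_i(u, v) in f_i, and replace dx_i by d F_i = (∂F_i/∂u) du + (∂F_i/∂v) dv.
  For the x component: f_1(F) = u^2 - 3*v^2; d F_1 = (2*u) du + (-6*v) dv
  For the y component: f_2(F) = 2*u^2 - 4*u*v - 2*v^2; d F_2 = (2*u - 2*v) du + (-2*u - 2*v) dv
Combining and collecting du, dv coefficients:
  coeff of du: 6*u^3 - 12*u^2*v - 2*u*v^2 + 4*v^3
  coeff of dv: -4*u^3 - 2*u^2*v + 12*u*v^2 + 22*v^3
F^* omega = (6*u^3 - 12*u^2*v - 2*u*v^2 + 4*v^3) du + (-4*u^3 - 2*u^2*v + 12*u*v^2 + 22*v^3) dv.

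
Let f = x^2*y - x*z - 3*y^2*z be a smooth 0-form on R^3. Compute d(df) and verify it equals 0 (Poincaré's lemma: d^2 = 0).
d(df) = 0

Step 1: df = sum_i (∂f/∂x_i) dx_i = (2*x*y - z) dx + (x^2 - 6*y*z) dy + (-x - 3*y^2) dz.
Step 2: Apply d again. Using the 1-form formula, the coefficient of dx ∧ dy in d(df) is ∂^2 f/∂x ∂y - ∂^2 f/∂y ∂x = (2*x) - (2*x) = 0 (equality of mixed partials for smooth f).
Similarly for dx ∧ dz and dy ∧ dz — all coefficients vanish. So d(df) = 0.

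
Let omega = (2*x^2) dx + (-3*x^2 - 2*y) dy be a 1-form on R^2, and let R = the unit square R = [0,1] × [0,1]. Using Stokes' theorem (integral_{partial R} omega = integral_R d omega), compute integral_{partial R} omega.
integral_(partial R) omega = -3

Stokes: integral_partial_R omega = integral_R d omega with d omega = (∂Q/∂x - ∂P/∂y) dx ∧ dy.
  ∂Q/∂x = -6*x
  ∂P/∂y = 0
  integrand = ∂Q/∂x - ∂P/∂y = -6*x.
Integrating over R: integral_0^1 integral_0^1 (-6*x) dx dy = -3.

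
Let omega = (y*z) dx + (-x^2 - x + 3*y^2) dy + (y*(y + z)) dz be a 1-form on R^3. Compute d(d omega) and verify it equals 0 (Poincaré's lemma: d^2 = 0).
d(d omega) = 0

Step 1: d omega = sum_{i<j} (∂f_j/∂x_i - ∂f_i/∂x_j) dx_i ∧ dx_j:
  coeff of dx ∧ dy: -2*x - z - 1
  coeff of dx ∧ dz: -y
  coeff of dy ∧ dz: 2*y + z
Step 2: Apply d again to each 2-form coefficient. The only possible 3-form in R^3 is dx ∧ dy ∧ dz, with coefficient
  ∂(coeff of dy∧dz)/∂x - ∂(coeff of dx∧dz)/∂y + ∂(coeff of dx∧dy)/∂z
  = ∂/∂x (2*y + z) - ∂/∂y (-y) + ∂/∂z (-2*x - z - 1).
Each of these terms simplifies to sums of mixed partials that cancel in pairs. The result is 0 (by equality of mixed partials for smooth functions — Schwarz / Clairaut).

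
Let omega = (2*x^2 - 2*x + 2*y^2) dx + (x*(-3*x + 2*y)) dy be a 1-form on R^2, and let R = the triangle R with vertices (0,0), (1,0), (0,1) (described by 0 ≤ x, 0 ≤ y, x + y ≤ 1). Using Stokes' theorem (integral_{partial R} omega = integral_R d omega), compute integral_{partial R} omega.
integral_(partial R) omega = -4/3

Stokes: integral_partial_R omega = integral_R d omega with d omega = (∂Q/∂x - ∂P/∂y) dx ∧ dy.
  ∂Q/∂x = -6*x + 2*y
  ∂P/∂y = 4*y
  integrand = ∂Q/∂x - ∂P/∂y = -6*x - 2*y.
Integrating over R: integral_0^1 integral_0^{1-x} (-6*x - 2*y) dy dx = -4/3.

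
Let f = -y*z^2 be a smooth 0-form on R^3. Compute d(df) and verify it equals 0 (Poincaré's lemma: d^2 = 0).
d(df) = 0

Step 1: df = sum_i (∂f/∂x_i) dx_i = (0) dx + (-z^2) dy + (-2*y*z) dz.
Step 2: Apply d again. Using the 1-form formula, the coefficient of dx ∧ dy in d(df) is ∂^2 f/∂x ∂y - ∂^2 f/∂y ∂x = (0) - (0) = 0 (equality of mixed partials for smooth f).
Similarly for dx ∧ dz and dy ∧ dz — all coefficients vanish. So d(df) = 0.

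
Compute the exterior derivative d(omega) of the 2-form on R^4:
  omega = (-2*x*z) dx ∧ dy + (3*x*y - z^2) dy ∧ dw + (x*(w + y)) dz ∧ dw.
d(omega) = (-2*x) dx ∧ dy ∧ dz + (3*y) dx ∧ dy ∧ dw + (x + 2*z) dy ∧ dz ∧ dw + (w + y) dx ∧ dz ∧ dw

For a 2-form omega = sum_{i<j} g_{ij} dx_i ∧ dx_j, the exterior derivative is
  d(omega) = sum_{i<j} d(g_{ij}) ∧ dx_i ∧ dx_j = sum_{i<j, k} (∂g_{ij}/∂x_k) dx_k ∧ dx_i ∧ dx_j.
Expand each term, using dx_k ∧ dx_i ∧ dx_j = sgn(permutation) dx_{(a)} ∧ dx_{(b)} ∧ dx_{(c)} with (a < b < c) sorted:
  d(-2*x*z) includes (∂/∂z)(-2*x*z) dz = (-2*x) dz, which multiplied by dx ∧ dy gives (-2*x) dx ∧ dy ∧ dz
  d(3*x*y - z^2) includes (∂/∂x)(3*x*y - z^2) dx = (3*y) dx, which multiplied by dy ∧ dw gives (3*y) dx ∧ dy ∧ dw
  d(3*x*y - z^2) includes (∂/∂z)(3*x*y - z^2) dz = (-2*z) dz, which multiplied by dy ∧ dw gives (2*z) dy ∧ dz ∧ dw
  d(x*(w + y)) includes (∂/∂x)(x*(w + y)) dx = (w + y) dx, which multiplied by dz ∧ dw gives (w + y) dx ∧ dz ∧ dw
  d(x*(w + y)) includes (∂/∂y)(x*(w + y)) dy = (x) dy, which multiplied by dz ∧ dw gives (x) dy ∧ dz ∧ dw
Collecting like 3-forms: d(omega) = (-2*x) dx ∧ dy ∧ dz + (3*y) dx ∧ dy ∧ dw + (x + 2*z) dy ∧ dz ∧ dw + (w + y) dx ∧ dz ∧ dw.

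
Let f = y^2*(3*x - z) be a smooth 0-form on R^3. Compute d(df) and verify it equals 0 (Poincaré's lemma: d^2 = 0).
d(df) = 0

Step 1: df = sum_i (∂f/∂x_i) dx_i = (3*y^2) dx + (2*y*(3*x - z)) dy + (-y^2) dz.
Step 2: Apply d again. Using the 1-form formula, the coefficient of dx ∧ dy in d(df) is ∂^2 f/∂x ∂y - ∂^2 f/∂y ∂x = (6*y) - (6*y) = 0 (equality of mixed partials for smooth f).
Similarly for dx ∧ dz and dy ∧ dz — all coefficients vanish. So d(df) = 0.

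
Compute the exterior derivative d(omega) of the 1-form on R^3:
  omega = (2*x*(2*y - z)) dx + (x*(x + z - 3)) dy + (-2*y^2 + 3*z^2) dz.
d(omega) = (-2*x + z - 3) dx ∧ dy + (2*x) dx ∧ dz + (-x - 4*y) dy ∧ dz

For a 1-form omega = sum_i f_i dx_i, the exterior derivative is
  d(omega) = sum_{i < j} (∂f_j/∂x_i - ∂f_i/∂x_j) dx_i ∧ dx_j.
  coefficient of dx ∧ dy: ∂f_2/∂x - ∂f_1/∂y = ∂(x*(x + z - 3))/∂x - ∂(2*x*(2*y - z))/∂y = -2*x + z - 3
  coefficient of dx ∧ dz: ∂f_3/∂x - ∂f_1/∂z = ∂(-2*y^2 + 3*z^2)/∂x - ∂(2*x*(2*y - z))/∂z = 2*x
  coefficient of dy ∧ dz: ∂f_3/∂y - ∂f_2/∂z = ∂(-2*y^2 + 3*z^2)/∂y - ∂(x*(x + z - 3))/∂z = -x - 4*y
Assembling: d(omega) = (-2*x + z - 3) dx ∧ dy + (2*x) dx ∧ dz + (-x - 4*y) dy ∧ dz.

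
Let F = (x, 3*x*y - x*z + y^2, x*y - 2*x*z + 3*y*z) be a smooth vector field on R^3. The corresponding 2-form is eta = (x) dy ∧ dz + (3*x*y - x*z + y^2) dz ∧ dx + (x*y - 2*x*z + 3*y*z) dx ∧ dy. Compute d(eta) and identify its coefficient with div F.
d(eta) = (x + 5*y + 1) dx ∧ dy ∧ dz; div F = x + 5*y + 1

For a 2-form in R^3 of the form above, applying d gives a 3-form with coefficient ∂P/∂x + ∂Q/∂y + ∂R/∂z:
  ∂P/∂x = 1
  ∂Q/∂y = 3*x + 2*y
  ∂R/∂z = -2*x + 3*y
Sum = x + 5*y + 1, which is exactly div F.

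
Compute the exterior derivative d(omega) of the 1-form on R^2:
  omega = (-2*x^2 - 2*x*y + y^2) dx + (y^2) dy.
d(omega) = (2*x - 2*y) dx ∧ dy

For a 1-form omega = sum_i f_i dx_i, the exterior derivative is
  d(omega) = sum_{i < j} (∂f_j/∂x_i - ∂f_i/∂x_j) dx_i ∧ dx_j.
  coefficient of dx ∧ dy: ∂f_2/∂x - ∂f_1/∂y = ∂(y^2)/∂x - ∂(-2*x^2 - 2*x*y + y^2)/∂y = 2*x - 2*y
Assembling: d(omega) = (2*x - 2*y) dx ∧ dy.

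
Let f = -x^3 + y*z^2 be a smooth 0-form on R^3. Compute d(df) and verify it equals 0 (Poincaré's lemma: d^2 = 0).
d(df) = 0

Step 1: df = sum_i (∂f/∂x_i) dx_i = (-3*x^2) dx + (z^2) dy + (2*y*z) dz.
Step 2: Apply d again. Using the 1-form formula, the coefficient of dx ∧ dy in d(df) is ∂^2 f/∂x ∂y - ∂^2 f/∂y ∂x = (0) - (0) = 0 (equality of mixed partials for smooth f).
Similarly for dx ∧ dz and dy ∧ dz — all coefficients vanish. So d(df) = 0.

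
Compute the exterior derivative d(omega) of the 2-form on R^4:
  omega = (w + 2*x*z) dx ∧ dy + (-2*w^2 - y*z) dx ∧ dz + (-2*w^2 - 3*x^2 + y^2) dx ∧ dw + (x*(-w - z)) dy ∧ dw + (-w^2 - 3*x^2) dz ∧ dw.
d(omega) = (2*x + z) dx ∧ dy ∧ dz + (-w - 2*y - z + 1) dx ∧ dy ∧ dw + (-4*w - 6*x) dx ∧ dz ∧ dw + (x) dy ∧ dz ∧ dw

For a 2-form omega = sum_{i<j} g_{ij} dx_i ∧ dx_j, the exterior derivative is
  d(omega) = sum_{i<j} d(g_{ij}) ∧ dx_i ∧ dx_j = sum_{i<j, k} (∂g_{ij}/∂x_k) dx_k ∧ dx_i ∧ dx_j.
Expand each term, using dx_k ∧ dx_i ∧ dx_j = sgn(permutation) dx_{(a)} ∧ dx_{(b)} ∧ dx_{(c)} with (a < b < c) sorted:
  d(w + 2*x*z) includes (∂/∂z)(w + 2*x*z) dz = (2*x) dz, which multiplied by dx ∧ dy gives (2*x) dx ∧ dy ∧ dz
  d(w + 2*x*z) includes (∂/∂w)(w + 2*x*z) dw = (1) dw, which multiplied by dx ∧ dy gives (1) dx ∧ dy ∧ dw
  d(-2*w^2 - y*z) includes (∂/∂y)(-2*w^2 - y*z) dy = (-z) dy, which multiplied by dx ∧ dz gives (z) dx ∧ dy ∧ dz
  d(-2*w^2 - y*z) includes (∂/∂w)(-2*w^2 - y*z) dw = (-4*w) dw, which multiplied by dx ∧ dz gives (-4*w) dx ∧ dz ∧ dw
  d(-2*w^2 - 3*x^2 + y^2) includes (∂/∂y)(-2*w^2 - 3*x^2 + y^2) dy = (2*y) dy, which multiplied by dx ∧ dw gives (-2*y) dx ∧ dy ∧ dw
  d(x*(-w - z)) includes (∂/∂x)(x*(-w - z)) dx = (-w - z) dx, which multiplied by dy ∧ dw gives (-w - z) dx ∧ dy ∧ dw
  d(x*(-w - z)) includes (∂/∂z)(x*(-w - z)) dz = (-x) dz, which multiplied by dy ∧ dw gives (x) dy ∧ dz ∧ dw
  d(-w^2 - 3*x^2) includes (∂/∂x)(-w^2 - 3*x^2) dx = (-6*x) dx, which multiplied by dz ∧ dw gives (-6*x) dx ∧ dz ∧ dw
Collecting like 3-forms: d(omega) = (2*x + z) dx ∧ dy ∧ dz + (-w - 2*y - z + 1) dx ∧ dy ∧ dw + (-4*w - 6*x) dx ∧ dz ∧ dw + (x) dy ∧ dz ∧ dw.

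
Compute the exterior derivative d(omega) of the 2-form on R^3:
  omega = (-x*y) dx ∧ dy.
d(omega) = 0

For a 2-form omega = sum_{i<j} g_{ij} dx_i ∧ dx_j, the exterior derivative is
  d(omega) = sum_{i<j} d(g_{ij}) ∧ dx_i ∧ dx_j = sum_{i<j, k} (∂g_{ij}/∂x_k) dx_k ∧ dx_i ∧ dx_j.
Expand each term, using dx_k ∧ dx_i ∧ dx_j = sgn(permutation) dx_{(a)} ∧ dx_{(b)} ∧ dx_{(c)} with (a < b < c) sorted:

Collecting like 3-forms: d(omega) = 0.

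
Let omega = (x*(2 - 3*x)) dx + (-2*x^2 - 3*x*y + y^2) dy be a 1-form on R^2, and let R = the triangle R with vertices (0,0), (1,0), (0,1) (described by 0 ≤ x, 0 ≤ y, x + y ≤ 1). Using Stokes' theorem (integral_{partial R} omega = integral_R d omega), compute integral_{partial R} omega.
integral_(partial R) omega = -7/6

Stokes: integral_partial_R omega = integral_R d omega with d omega = (∂Q/∂x - ∂P/∂y) dx ∧ dy.
  ∂Q/∂x = -4*x - 3*y
  ∂P/∂y = 0
  integrand = ∂Q/∂x - ∂P/∂y = -4*x - 3*y.
Integrating over R: integral_0^1 integral_0^{1-x} (-4*x - 3*y) dy dx = -7/6.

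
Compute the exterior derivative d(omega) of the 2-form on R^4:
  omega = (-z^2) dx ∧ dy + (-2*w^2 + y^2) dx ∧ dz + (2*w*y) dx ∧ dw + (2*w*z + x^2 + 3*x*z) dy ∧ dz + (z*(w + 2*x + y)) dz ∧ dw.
d(omega) = (2*x - 2*y + z) dx ∧ dy ∧ dz + (-4*w + 2*z) dx ∧ dz ∧ dw + (-2*w) dx ∧ dy ∧ dw + (3*z) dy ∧ dz ∧ dw

For a 2-form omega = sum_{i<j} g_{ij} dx_i ∧ dx_j, the exterior derivative is
  d(omega) = sum_{i<j} d(g_{ij}) ∧ dx_i ∧ dx_j = sum_{i<j, k} (∂g_{ij}/∂x_k) dx_k ∧ dx_i ∧ dx_j.
Expand each term, using dx_k ∧ dx_i ∧ dx_j = sgn(permutation) dx_{(a)} ∧ dx_{(b)} ∧ dx_{(c)} with (a < b < c) sorted:
  d(-z^2) includes (∂/∂z)(-z^2) dz = (-2*z) dz, which multiplied by dx ∧ dy gives (-2*z) dx ∧ dy ∧ dz
  d(-2*w^2 + y^2) includes (∂/∂y)(-2*w^2 + y^2) dy = (2*y) dy, which multiplied by dx ∧ dz gives (-2*y) dx ∧ dy ∧ dz
  d(-2*w^2 + y^2) includes (∂/∂w)(-2*w^2 + y^2) dw = (-4*w) dw, which multiplied by dx ∧ dz gives (-4*w) dx ∧ dz ∧ dw
  d(2*w*y) includes (∂/∂y)(2*w*y) dy = (2*w) dy, which multiplied by dx ∧ dw gives (-2*w) dx ∧ dy ∧ dw
  d(2*w*z + x^2 + 3*x*z) includes (∂/∂x)(2*w*z + x^2 + 3*x*z) dx = (2*x + 3*z) dx, which multiplied by dy ∧ dz gives (2*x + 3*z) dx ∧ dy ∧ dz
  d(2*w*z + x^2 + 3*x*z) includes (∂/∂w)(2*w*z + x^2 + 3*x*z) dw = (2*z) dw, which multiplied by dy ∧ dz gives (2*z) dy ∧ dz ∧ dw
  d(z*(w + 2*x + y)) includes (∂/∂x)(z*(w + 2*x + y)) dx = (2*z) dx, which multiplied by dz ∧ dw gives (2*z) dx ∧ dz ∧ dw
  d(z*(w + 2*x + y)) includes (∂/∂y)(z*(w + 2*x + y)) dy = (z) dy, which multiplied by dz ∧ dw gives (z) dy ∧ dz ∧ dw
Collecting like 3-forms: d(omega) = (2*x - 2*y + z) dx ∧ dy ∧ dz + (-4*w + 2*z) dx ∧ dz ∧ dw + (-2*w) dx ∧ dy ∧ dw + (3*z) dy ∧ dz ∧ dw.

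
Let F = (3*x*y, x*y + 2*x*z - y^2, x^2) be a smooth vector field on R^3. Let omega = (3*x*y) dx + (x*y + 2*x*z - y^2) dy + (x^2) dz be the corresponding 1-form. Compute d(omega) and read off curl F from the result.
d(omega) = (-2*x) dy ∧ dz + (-2*x) dz ∧ dx + (-3*x + y + 2*z) dx ∧ dy; curl F = (-2*x, -2*x, -3*x + y + 2*z)

d omega = sum_{i<j} (∂f_j/∂x_i - ∂f_i/∂x_j) dx_i ∧ dx_j. Under the identification (dy ∧ dz, dz ∧ dx, dx ∧ dy) ↔ (e_x, e_y, e_z), the coefficients are exactly the components of curl F. Compute:
  ∂R/∂y - ∂Q/∂z = (0) - (2*x) = -2*x
  ∂P/∂z - ∂R/∂x = (0) - (2*x) = -2*x
  ∂Q/∂x - ∂P/∂y = (y + 2*z) - (3*x) = -3*x + y + 2*z.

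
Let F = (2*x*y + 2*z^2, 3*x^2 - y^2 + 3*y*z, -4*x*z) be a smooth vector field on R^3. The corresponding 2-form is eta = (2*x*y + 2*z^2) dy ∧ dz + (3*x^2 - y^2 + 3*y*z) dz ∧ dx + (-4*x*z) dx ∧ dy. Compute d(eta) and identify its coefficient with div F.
d(eta) = (-4*x + 3*z) dx ∧ dy ∧ dz; div F = -4*x + 3*z

For a 2-form in R^3 of the form above, applying d gives a 3-form with coefficient ∂P/∂x + ∂Q/∂y + ∂R/∂z:
  ∂P/∂x = 2*y
  ∂Q/∂y = -2*y + 3*z
  ∂R/∂z = -4*x
Sum = -4*x + 3*z, which is exactly div F.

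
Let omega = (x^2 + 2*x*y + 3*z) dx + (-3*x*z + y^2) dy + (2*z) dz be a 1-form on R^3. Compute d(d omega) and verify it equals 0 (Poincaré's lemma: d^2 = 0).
d(d omega) = 0

Step 1: d omega = sum_{i<j} (∂f_j/∂x_i - ∂f_i/∂x_j) dx_i ∧ dx_j:
  coeff of dx ∧ dy: -2*x - 3*z
  coeff of dx ∧ dz: -3
  coeff of dy ∧ dz: 3*x
Step 2: Apply d again to each 2-form coefficient. The only possible 3-form in R^3 is dx ∧ dy ∧ dz, with coefficient
  ∂(coeff of dy∧dz)/∂x - ∂(coeff of dx∧dz)/∂y + ∂(coeff of dx∧dy)/∂z
  = ∂/∂x (3*x) - ∂/∂y (-3) + ∂/∂z (-2*x - 3*z).
Each of these terms simplifies to sums of mixed partials that cancel in pairs. The result is 0 (by equality of mixed partials for smooth functions — Schwarz / Clairaut).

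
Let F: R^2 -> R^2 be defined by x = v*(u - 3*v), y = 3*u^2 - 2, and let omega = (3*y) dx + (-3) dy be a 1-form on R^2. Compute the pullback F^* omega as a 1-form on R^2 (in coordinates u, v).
F^* omega = (9*u^2*v - 18*u - 6*v) du + (9*u^3 - 54*u^2*v - 6*u + 36*v) dv

Using F^*(f dg) = (f ∘ F) d(g ∘ F), substitute each coordinate x_i by F_i(u, v) in f_i, and replace dx_i by d F_i = (∂F_i/∂u) du + (∂F_i/∂v) dv.
  For the x component: f_1(F) = 9*u^2 - 6; d F_1 = (v) du + (u - 6*v) dv
  For the y component: f_2(F) = -3; d F_2 = (6*u) du + (0) dv
Combining and collecting du, dv coefficients:
  coeff of du: 9*u^2*v - 18*u - 6*v
  coeff of dv: 9*u^3 - 54*u^2*v - 6*u + 36*v
F^* omega = (9*u^2*v - 18*u - 6*v) du + (9*u^3 - 54*u^2*v - 6*u + 36*v) dv.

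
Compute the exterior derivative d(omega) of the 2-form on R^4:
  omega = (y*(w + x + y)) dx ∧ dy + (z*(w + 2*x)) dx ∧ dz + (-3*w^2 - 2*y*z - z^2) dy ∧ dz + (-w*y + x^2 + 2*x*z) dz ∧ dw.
d(omega) = (y) dx ∧ dy ∧ dw + (2*x + 3*z) dx ∧ dz ∧ dw + (-7*w) dy ∧ dz ∧ dw

For a 2-form omega = sum_{i<j} g_{ij} dx_i ∧ dx_j, the exterior derivative is
  d(omega) = sum_{i<j} d(g_{ij}) ∧ dx_i ∧ dx_j = sum_{i<j, k} (∂g_{ij}/∂x_k) dx_k ∧ dx_i ∧ dx_j.
Expand each term, using dx_k ∧ dx_i ∧ dx_j = sgn(permutation) dx_{(a)} ∧ dx_{(b)} ∧ dx_{(c)} with (a < b < c) sorted:
  d(y*(w + x + y)) includes (∂/∂w)(y*(w + x + y)) dw = (y) dw, which multiplied by dx ∧ dy gives (y) dx ∧ dy ∧ dw
  d(z*(w + 2*x)) includes (∂/∂w)(z*(w + 2*x)) dw = (z) dw, which multiplied by dx ∧ dz gives (z) dx ∧ dz ∧ dw
  d(-3*w^2 - 2*y*z - z^2) includes (∂/∂w)(-3*w^2 - 2*y*z - z^2) dw = (-6*w) dw, which multiplied by dy ∧ dz gives (-6*w) dy ∧ dz ∧ dw
  d(-w*y + x^2 + 2*x*z) includes (∂/∂x)(-w*y + x^2 + 2*x*z) dx = (2*x + 2*z) dx, which multiplied by dz ∧ dw gives (2*x + 2*z) dx ∧ dz ∧ dw
  d(-w*y + x^2 + 2*x*z) includes (∂/∂y)(-w*y + x^2 + 2*x*z) dy = (-w) dy, which multiplied by dz ∧ dw gives (-w) dy ∧ dz ∧ dw
Collecting like 3-forms: d(omega) = (y) dx ∧ dy ∧ dw + (2*x + 3*z) dx ∧ dz ∧ dw + (-7*w) dy ∧ dz ∧ dw.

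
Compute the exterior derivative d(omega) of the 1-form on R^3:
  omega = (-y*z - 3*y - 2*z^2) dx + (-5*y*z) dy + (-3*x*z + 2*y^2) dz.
d(omega) = (z + 3) dx ∧ dy + (y + z) dx ∧ dz + (9*y) dy ∧ dz

For a 1-form omega = sum_i f_i dx_i, the exterior derivative is
  d(omega) = sum_{i < j} (∂f_j/∂x_i - ∂f_i/∂x_j) dx_i ∧ dx_j.
  coefficient of dx ∧ dy: ∂f_2/∂x - ∂f_1/∂y = ∂(-5*y*z)/∂x - ∂(-y*z - 3*y - 2*z^2)/∂y = z + 3
  coefficient of dx ∧ dz: ∂f_3/∂x - ∂f_1/∂z = ∂(-3*x*z + 2*y^2)/∂x - ∂(-y*z - 3*y - 2*z^2)/∂z = y + z
  coefficient of dy ∧ dz: ∂f_3/∂y - ∂f_2/∂z = ∂(-3*x*z + 2*y^2)/∂y - ∂(-5*y*z)/∂z = 9*y
Assembling: d(omega) = (z + 3) dx ∧ dy + (y + z) dx ∧ dz + (9*y) dy ∧ dz.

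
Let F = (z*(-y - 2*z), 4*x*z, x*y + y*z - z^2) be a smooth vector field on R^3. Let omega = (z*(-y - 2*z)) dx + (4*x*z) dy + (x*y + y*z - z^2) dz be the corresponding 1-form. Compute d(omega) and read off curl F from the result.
d(omega) = (-3*x + z) dy ∧ dz + (-2*y - 4*z) dz ∧ dx + (5*z) dx ∧ dy; curl F = (-3*x + z, -2*y - 4*z, 5*z)

d omega = sum_{i<j} (∂f_j/∂x_i - ∂f_i/∂x_j) dx_i ∧ dx_j. Under the identification (dy ∧ dz, dz ∧ dx, dx ∧ dy) ↔ (e_x, e_y, e_z), the coefficients are exactly the components of curl F. Compute:
  ∂R/∂y - ∂Q/∂z = (x + z) - (4*x) = -3*x + z
  ∂P/∂z - ∂R/∂x = (-y - 4*z) - (y) = -2*y - 4*z
  ∂Q/∂x - ∂P/∂y = (4*z) - (-z) = 5*z.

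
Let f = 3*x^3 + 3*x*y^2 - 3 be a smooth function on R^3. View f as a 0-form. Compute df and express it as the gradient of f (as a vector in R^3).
df = (9*x^2 + 3*y^2) dx + (6*x*y) dy + (0) dz; grad f = (9*x^2 + 3*y^2, 6*x*y, 0)

For a 0-form f, d f = (∂f/∂x) dx + (∂f/∂y) dy + (∂f/∂z) dz. The components of the vector representation are exactly the entries of grad f in Cartesian coordinates:
  ∂f/∂x = 9*x^2 + 3*y^2
  ∂f/∂y = 6*x*y
  ∂f/∂z = 0.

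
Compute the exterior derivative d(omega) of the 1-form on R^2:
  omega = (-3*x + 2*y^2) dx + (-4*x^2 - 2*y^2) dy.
d(omega) = (-8*x - 4*y) dx ∧ dy

For a 1-form omega = sum_i f_i dx_i, the exterior derivative is
  d(omega) = sum_{i < j} (∂f_j/∂x_i - ∂f_i/∂x_j) dx_i ∧ dx_j.
  coefficient of dx ∧ dy: ∂f_2/∂x - ∂f_1/∂y = ∂(-4*x^2 - 2*y^2)/∂x - ∂(-3*x + 2*y^2)/∂y = -8*x - 4*y
Assembling: d(omega) = (-8*x - 4*y) dx ∧ dy.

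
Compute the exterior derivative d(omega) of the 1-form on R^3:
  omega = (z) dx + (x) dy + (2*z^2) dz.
d(omega) = (1) dx ∧ dy + (-1) dx ∧ dz

For a 1-form omega = sum_i f_i dx_i, the exterior derivative is
  d(omega) = sum_{i < j} (∂f_j/∂x_i - ∂f_i/∂x_j) dx_i ∧ dx_j.
  coefficient of dx ∧ dy: ∂f_2/∂x - ∂f_1/∂y = ∂(x)/∂x - ∂(z)/∂y = 1
  coefficient of dx ∧ dz: ∂f_3/∂x - ∂f_1/∂z = ∂(2*z^2)/∂x - ∂(z)/∂z = -1
Assembling: d(omega) = (1) dx ∧ dy + (-1) dx ∧ dz.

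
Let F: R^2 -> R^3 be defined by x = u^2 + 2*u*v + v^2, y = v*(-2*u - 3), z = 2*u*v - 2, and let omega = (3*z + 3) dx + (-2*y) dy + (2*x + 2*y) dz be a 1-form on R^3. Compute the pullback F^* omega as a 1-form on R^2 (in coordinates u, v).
F^* omega = (16*u^2*v + 4*u*v^2 - 6*u + 4*v^3 - 24*v^2 - 6*v) du + (4*u^3 + 4*u^2*v + 16*u*v^2 - 36*u*v - 6*u - 24*v) dv

Using F^*(f dg) = (f ∘ F) d(g ∘ F), substitute each coordinate x_i by F_i(u, v) in f_i, and replace dx_i by d F_i = (∂F_i/∂u) du + (∂F_i/∂v) dv.
  For the x component: f_1(F) = 6*u*v - 3; d F_1 = (2*u + 2*v) du + (2*u + 2*v) dv
  For the y component: f_2(F) = 2*v*(2*u + 3); d F_2 = (-2*v) du + (-2*u - 3) dv
  For the z component: f_3(F) = 2*u^2 + 2*v^2 - 6*v; d F_3 = (2*v) du + (2*u) dv
Combining and collecting du, dv coefficients:
  coeff of du: 16*u^2*v + 4*u*v^2 - 6*u + 4*v^3 - 24*v^2 - 6*v
  coeff of dv: 4*u^3 + 4*u^2*v + 16*u*v^2 - 36*u*v - 6*u - 24*v
F^* omega = (16*u^2*v + 4*u*v^2 - 6*u + 4*v^3 - 24*v^2 - 6*v) du + (4*u^3 + 4*u^2*v + 16*u*v^2 - 36*u*v - 6*u - 24*v) dv.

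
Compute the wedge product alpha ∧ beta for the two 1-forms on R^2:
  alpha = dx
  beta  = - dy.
alpha ∧ beta = (-1) dx ∧ dy

Distribute the wedge, using dx_i ∧ dx_j = -dx_j ∧ dx_i and dx_i ∧ dx_i = 0. For each pair (i, j) with i < j, the coefficient of dx_i ∧ dx_j in alpha ∧ beta is (alpha_i * beta_j - alpha_j * beta_i). Collecting: alpha ∧ beta = (-1) dx ∧ dy.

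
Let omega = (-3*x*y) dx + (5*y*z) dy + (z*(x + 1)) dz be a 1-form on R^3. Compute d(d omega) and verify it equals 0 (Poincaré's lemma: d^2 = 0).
d(d omega) = 0

Step 1: d omega = sum_{i<j} (∂f_j/∂x_i - ∂f_i/∂x_j) dx_i ∧ dx_j:
  coeff of dx ∧ dy: 3*x
  coeff of dx ∧ dz: z
  coeff of dy ∧ dz: -5*y
Step 2: Apply d again to each 2-form coefficient. The only possible 3-form in R^3 is dx ∧ dy ∧ dz, with coefficient
  ∂(coeff of dy∧dz)/∂x - ∂(coeff of dx∧dz)/∂y + ∂(coeff of dx∧dy)/∂z
  = ∂/∂x (-5*y) - ∂/∂y (z) + ∂/∂z (3*x).
Each of these terms simplifies to sums of mixed partials that cancel in pairs. The result is 0 (by equality of mixed partials for smooth functions — Schwarz / Clairaut).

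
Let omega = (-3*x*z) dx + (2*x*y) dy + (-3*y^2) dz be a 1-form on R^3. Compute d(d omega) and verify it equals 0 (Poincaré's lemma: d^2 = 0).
d(d omega) = 0

Step 1: d omega = sum_{i<j} (∂f_j/∂x_i - ∂f_i/∂x_j) dx_i ∧ dx_j:
  coeff of dx ∧ dy: 2*y
  coeff of dx ∧ dz: 3*x
  coeff of dy ∧ dz: -6*y
Step 2: Apply d again to each 2-form coefficient. The only possible 3-form in R^3 is dx ∧ dy ∧ dz, with coefficient
  ∂(coeff of dy∧dz)/∂x - ∂(coeff of dx∧dz)/∂y + ∂(coeff of dx∧dy)/∂z
  = ∂/∂x (-6*y) - ∂/∂y (3*x) + ∂/∂z (2*y).
Each of these terms simplifies to sums of mixed partials that cancel in pairs. The result is 0 (by equality of mixed partials for smooth functions — Schwarz / Clairaut).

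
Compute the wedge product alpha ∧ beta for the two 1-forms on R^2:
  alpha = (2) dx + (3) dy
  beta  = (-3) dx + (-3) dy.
alpha ∧ beta = (3) dx ∧ dy

Distribute the wedge, using dx_i ∧ dx_j = -dx_j ∧ dx_i and dx_i ∧ dx_i = 0. For each pair (i, j) with i < j, the coefficient of dx_i ∧ dx_j in alpha ∧ beta is (alpha_i * beta_j - alpha_j * beta_i). Collecting: alpha ∧ beta = (3) dx ∧ dy.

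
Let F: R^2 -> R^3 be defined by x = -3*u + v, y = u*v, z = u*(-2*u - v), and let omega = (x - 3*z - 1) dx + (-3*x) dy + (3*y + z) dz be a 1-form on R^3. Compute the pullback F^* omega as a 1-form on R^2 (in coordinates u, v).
F^* omega = (8*u^3 - 6*u^2*v - 18*u^2 - 2*u*v^2 + 9*u - 3*v^2 - 3*v + 3) du + (2*u^3 - 2*u^2*v + 15*u^2 - 3*u + v - 1) dv

Using F^*(f dg) = (f ∘ F) d(g ∘ F), substitute each coordinate x_i by F_i(u, v) in f_i, and replace dx_i by d F_i = (∂F_i/∂u) du + (∂F_i/∂v) dv.
  For the x component: f_1(F) = 6*u^2 + 3*u*v - 3*u + v - 1; d F_1 = (-3) du + (1) dv
  For the y component: f_2(F) = 9*u - 3*v; d F_2 = (v) du + (u) dv
  For the z component: f_3(F) = 2*u*(-u + v); d F_3 = (-4*u - v) du + (-u) dv
Combining and collecting du, dv coefficients:
  coeff of du: 8*u^3 - 6*u^2*v - 18*u^2 - 2*u*v^2 + 9*u - 3*v^2 - 3*v + 3
  coeff of dv: 2*u^3 - 2*u^2*v + 15*u^2 - 3*u + v - 1
F^* omega = (8*u^3 - 6*u^2*v - 18*u^2 - 2*u*v^2 + 9*u - 3*v^2 - 3*v + 3) du + (2*u^3 - 2*u^2*v + 15*u^2 - 3*u + v - 1) dv.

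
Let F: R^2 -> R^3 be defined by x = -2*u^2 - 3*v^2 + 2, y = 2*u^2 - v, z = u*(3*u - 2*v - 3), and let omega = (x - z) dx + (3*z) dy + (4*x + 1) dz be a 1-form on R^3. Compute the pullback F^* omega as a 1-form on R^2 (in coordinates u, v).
F^* omega = (8*u^3 - 16*u^2*v - 24*u^2 - 60*u*v^2 + 46*u + 24*v^3 + 36*v^2 - 18*v - 27) du + (16*u^3 + 30*u^2*v - 9*u^2 + 12*u*v^2 - 12*u*v - 9*u + 18*v^3 - 12*v) dv

Using F^*(f dg) = (f ∘ F) d(g ∘ F), substitute each coordinate x_i by F_i(u, v) in f_i, and replace dx_i by d F_i = (∂F_i/∂u) du + (∂F_i/∂v) dv.
  For the x component: f_1(F) = -5*u^2 + 2*u*v + 3*u - 3*v^2 + 2; d F_1 = (-4*u) du + (-6*v) dv
  For the y component: f_2(F) = 3*u*(3*u - 2*v - 3); d F_2 = (4*u) du + (-1) dv
  For the z component: f_3(F) = -8*u^2 - 12*v^2 + 9; d F_3 = (6*u - 2*v - 3) du + (-2*u) dv
Combining and collecting du, dv coefficients:
  coeff of du: 8*u^3 - 16*u^2*v - 24*u^2 - 60*u*v^2 + 46*u + 24*v^3 + 36*v^2 - 18*v - 27
  coeff of dv: 16*u^3 + 30*u^2*v - 9*u^2 + 12*u*v^2 - 12*u*v - 9*u + 18*v^3 - 12*v
F^* omega = (8*u^3 - 16*u^2*v - 24*u^2 - 60*u*v^2 + 46*u + 24*v^3 + 36*v^2 - 18*v - 27) du + (16*u^3 + 30*u^2*v - 9*u^2 + 12*u*v^2 - 12*u*v - 9*u + 18*v^3 - 12*v) dv.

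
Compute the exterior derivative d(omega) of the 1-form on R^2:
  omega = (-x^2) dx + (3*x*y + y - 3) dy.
d(omega) = (3*y) dx ∧ dy

For a 1-form omega = sum_i f_i dx_i, the exterior derivative is
  d(omega) = sum_{i < j} (∂f_j/∂x_i - ∂f_i/∂x_j) dx_i ∧ dx_j.
  coefficient of dx ∧ dy: ∂f_2/∂x - ∂f_1/∂y = ∂(3*x*y + y - 3)/∂x - ∂(-x^2)/∂y = 3*y
Assembling: d(omega) = (3*y) dx ∧ dy.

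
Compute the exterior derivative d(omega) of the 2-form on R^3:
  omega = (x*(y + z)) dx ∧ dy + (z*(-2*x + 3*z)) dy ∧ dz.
d(omega) = (x - 2*z) dx ∧ dy ∧ dz

For a 2-form omega = sum_{i<j} g_{ij} dx_i ∧ dx_j, the exterior derivative is
  d(omega) = sum_{i<j} d(g_{ij}) ∧ dx_i ∧ dx_j = sum_{i<j, k} (∂g_{ij}/∂x_k) dx_k ∧ dx_i ∧ dx_j.
Expand each term, using dx_k ∧ dx_i ∧ dx_j = sgn(permutation) dx_{(a)} ∧ dx_{(b)} ∧ dx_{(c)} with (a < b < c) sorted:
  d(x*(y + z)) includes (∂/∂z)(x*(y + z)) dz = (x) dz, which multiplied by dx ∧ dy gives (x) dx ∧ dy ∧ dz
  d(z*(-2*x + 3*z)) includes (∂/∂x)(z*(-2*x + 3*z)) dx = (-2*z) dx, which multiplied by dy ∧ dz gives (-2*z) dx ∧ dy ∧ dz
Collecting like 3-forms: d(omega) = (x - 2*z) dx ∧ dy ∧ dz.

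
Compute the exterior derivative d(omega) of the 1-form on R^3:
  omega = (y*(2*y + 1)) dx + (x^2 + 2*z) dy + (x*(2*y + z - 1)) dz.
d(omega) = (2*x - 4*y - 1) dx ∧ dy + (2*y + z - 1) dx ∧ dz + (2*x - 2) dy ∧ dz

For a 1-form omega = sum_i f_i dx_i, the exterior derivative is
  d(omega) = sum_{i < j} (∂f_j/∂x_i - ∂f_i/∂x_j) dx_i ∧ dx_j.
  coefficient of dx ∧ dy: ∂f_2/∂x - ∂f_1/∂y = ∂(x^2 + 2*z)/∂x - ∂(y*(2*y + 1))/∂y = 2*x - 4*y - 1
  coefficient of dx ∧ dz: ∂f_3/∂x - ∂f_1/∂z = ∂(x*(2*y + z - 1))/∂x - ∂(y*(2*y + 1))/∂z = 2*y + z - 1
  coefficient of dy ∧ dz: ∂f_3/∂y - ∂f_2/∂z = ∂(x*(2*y + z - 1))/∂y - ∂(x^2 + 2*z)/∂z = 2*x - 2
Assembling: d(omega) = (2*x - 4*y - 1) dx ∧ dy + (2*y + z - 1) dx ∧ dz + (2*x - 2) dy ∧ dz.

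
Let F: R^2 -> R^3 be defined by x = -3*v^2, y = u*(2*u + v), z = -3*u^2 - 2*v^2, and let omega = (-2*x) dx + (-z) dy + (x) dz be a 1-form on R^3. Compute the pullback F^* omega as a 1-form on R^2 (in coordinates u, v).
F^* omega = (12*u^3 + 3*u^2*v + 26*u*v^2 + 2*v^3) du + (3*u^3 + 2*u*v^2 - 24*v^3) dv

Using F^*(f dg) = (f ∘ F) d(g ∘ F), substitute each coordinate x_i by F_i(u, v) in f_i, and replace dx_i by d F_i = (∂F_i/∂u) du + (∂F_i/∂v) dv.
  For the x component: f_1(F) = 6*v^2; d F_1 = (0) du + (-6*v) dv
  For the y component: f_2(F) = 3*u^2 + 2*v^2; d F_2 = (4*u + v) du + (u) dv
  For the z component: f_3(F) = -3*v^2; d F_3 = (-6*u) du + (-4*v) dv
Combining and collecting du, dv coefficients:
  coeff of du: 12*u^3 + 3*u^2*v + 26*u*v^2 + 2*v^3
  coeff of dv: 3*u^3 + 2*u*v^2 - 24*v^3
F^* omega = (12*u^3 + 3*u^2*v + 26*u*v^2 + 2*v^3) du + (3*u^3 + 2*u*v^2 - 24*v^3) dv.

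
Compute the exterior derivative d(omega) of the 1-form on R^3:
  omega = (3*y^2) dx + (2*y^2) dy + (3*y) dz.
d(omega) = (-6*y) dx ∧ dy + (3) dy ∧ dz

For a 1-form omega = sum_i f_i dx_i, the exterior derivative is
  d(omega) = sum_{i < j} (∂f_j/∂x_i - ∂f_i/∂x_j) dx_i ∧ dx_j.
  coefficient of dx ∧ dy: ∂f_2/∂x - ∂f_1/∂y = ∂(2*y^2)/∂x - ∂(3*y^2)/∂y = -6*y
  coefficient of dy ∧ dz: ∂f_3/∂y - ∂f_2/∂z = ∂(3*y)/∂y - ∂(2*y^2)/∂z = 3
Assembling: d(omega) = (-6*y) dx ∧ dy + (3) dy ∧ dz.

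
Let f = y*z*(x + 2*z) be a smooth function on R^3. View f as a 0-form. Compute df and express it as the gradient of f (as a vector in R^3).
df = (y*z) dx + (z*(x + 2*z)) dy + (y*(x + 4*z)) dz; grad f = (y*z, z*(x + 2*z), y*(x + 4*z))

For a 0-form f, d f = (∂f/∂x) dx + (∂f/∂y) dy + (∂f/∂z) dz. The components of the vector representation are exactly the entries of grad f in Cartesian coordinates:
  ∂f/∂x = y*z
  ∂f/∂y = z*(x + 2*z)
  ∂f/∂z = y*(x + 4*z).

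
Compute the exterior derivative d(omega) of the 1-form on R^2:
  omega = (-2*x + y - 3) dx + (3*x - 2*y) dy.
d(omega) = (2) dx ∧ dy

For a 1-form omega = sum_i f_i dx_i, the exterior derivative is
  d(omega) = sum_{i < j} (∂f_j/∂x_i - ∂f_i/∂x_j) dx_i ∧ dx_j.
  coefficient of dx ∧ dy: ∂f_2/∂x - ∂f_1/∂y = ∂(3*x - 2*y)/∂x - ∂(-2*x + y - 3)/∂y = 2
Assembling: d(omega) = (2) dx ∧ dy.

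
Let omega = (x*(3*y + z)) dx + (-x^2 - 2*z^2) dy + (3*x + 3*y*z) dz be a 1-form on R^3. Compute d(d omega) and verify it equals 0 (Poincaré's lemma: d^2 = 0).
d(d omega) = 0

Step 1: d omega = sum_{i<j} (∂f_j/∂x_i - ∂f_i/∂x_j) dx_i ∧ dx_j:
  coeff of dx ∧ dy: -5*x
  coeff of dx ∧ dz: 3 - x
  coeff of dy ∧ dz: 7*z
Step 2: Apply d again to each 2-form coefficient. The only possible 3-form in R^3 is dx ∧ dy ∧ dz, with coefficient
  ∂(coeff of dy∧dz)/∂x - ∂(coeff of dx∧dz)/∂y + ∂(coeff of dx∧dy)/∂z
  = ∂/∂x (7*z) - ∂/∂y (3 - x) + ∂/∂z (-5*x).
Each of these terms simplifies to sums of mixed partials that cancel in pairs. The result is 0 (by equality of mixed partials for smooth functions — Schwarz / Clairaut).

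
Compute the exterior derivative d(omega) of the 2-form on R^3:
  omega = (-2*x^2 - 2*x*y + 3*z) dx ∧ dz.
d(omega) = (2*x) dx ∧ dy ∧ dz

For a 2-form omega = sum_{i<j} g_{ij} dx_i ∧ dx_j, the exterior derivative is
  d(omega) = sum_{i<j} d(g_{ij}) ∧ dx_i ∧ dx_j = sum_{i<j, k} (∂g_{ij}/∂x_k) dx_k ∧ dx_i ∧ dx_j.
Expand each term, using dx_k ∧ dx_i ∧ dx_j = sgn(permutation) dx_{(a)} ∧ dx_{(b)} ∧ dx_{(c)} with (a < b < c) sorted:
  d(-2*x^2 - 2*x*y + 3*z) includes (∂/∂y)(-2*x^2 - 2*x*y + 3*z) dy = (-2*x) dy, which multiplied by dx ∧ dz gives (2*x) dx ∧ dy ∧ dz
Collecting like 3-forms: d(omega) = (2*x) dx ∧ dy ∧ dz.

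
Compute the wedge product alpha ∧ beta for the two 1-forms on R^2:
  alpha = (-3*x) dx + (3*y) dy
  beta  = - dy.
alpha ∧ beta = (3*x) dx ∧ dy

Distribute the wedge, using dx_i ∧ dx_j = -dx_j ∧ dx_i and dx_i ∧ dx_i = 0. For each pair (i, j) with i < j, the coefficient of dx_i ∧ dx_j in alpha ∧ beta is (alpha_i * beta_j - alpha_j * beta_i). Collecting: alpha ∧ beta = (3*x) dx ∧ dy.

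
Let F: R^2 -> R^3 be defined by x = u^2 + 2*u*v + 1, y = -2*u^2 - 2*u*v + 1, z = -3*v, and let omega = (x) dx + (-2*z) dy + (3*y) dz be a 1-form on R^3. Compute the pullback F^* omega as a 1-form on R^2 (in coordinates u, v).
F^* omega = (2*u^3 + 6*u^2*v + 4*u*v^2 - 24*u*v + 2*u - 12*v^2 + 2*v) du + (2*u^3 + 4*u^2*v + 18*u^2 + 6*u*v + 2*u - 9) dv

Using F^*(f dg) = (f ∘ F) d(g ∘ F), substitute each coordinate x_i by F_i(u, v) in f_i, and replace dx_i by d F_i = (∂F_i/∂u) du + (∂F_i/∂v) dv.
  For the x component: f_1(F) = u^2 + 2*u*v + 1; d F_1 = (2*u + 2*v) du + (2*u) dv
  For the y component: f_2(F) = 6*v; d F_2 = (-4*u - 2*v) du + (-2*u) dv
  For the z component: f_3(F) = -6*u^2 - 6*u*v + 3; d F_3 = (0) du + (-3) dv
Combining and collecting du, dv coefficients:
  coeff of du: 2*u^3 + 6*u^2*v + 4*u*v^2 - 24*u*v + 2*u - 12*v^2 + 2*v
  coeff of dv: 2*u^3 + 4*u^2*v + 18*u^2 + 6*u*v + 2*u - 9
F^* omega = (2*u^3 + 6*u^2*v + 4*u*v^2 - 24*u*v + 2*u - 12*v^2 + 2*v) du + (2*u^3 + 4*u^2*v + 18*u^2 + 6*u*v + 2*u - 9) dv.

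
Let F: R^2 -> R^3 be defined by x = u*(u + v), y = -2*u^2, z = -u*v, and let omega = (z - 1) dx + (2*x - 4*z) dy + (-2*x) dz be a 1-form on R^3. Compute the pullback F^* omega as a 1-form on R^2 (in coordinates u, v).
F^* omega = (-8*u^3 - 24*u^2*v + u*v^2 - 2*u - v) du + (u*(2*u^2 + u*v - 1)) dv

Using F^*(f dg) = (f ∘ F) d(g ∘ F), substitute each coordinate x_i by F_i(u, v) in f_i, and replace dx_i by d F_i = (∂F_i/∂u) du + (∂F_i/∂v) dv.
  For the x component: f_1(F) = -u*v - 1; d F_1 = (2*u + v) du + (u) dv
  For the y component: f_2(F) = 2*u*(u + 3*v); d F_2 = (-4*u) du + (0) dv
  For the z component: f_3(F) = 2*u*(-u - v); d F_3 = (-v) du + (-u) dv
Combining and collecting du, dv coefficients:
  coeff of du: -8*u^3 - 24*u^2*v + u*v^2 - 2*u - v
  coeff of dv: u*(2*u^2 + u*v - 1)
F^* omega = (-8*u^3 - 24*u^2*v + u*v^2 - 2*u - v) du + (u*(2*u^2 + u*v - 1)) dv.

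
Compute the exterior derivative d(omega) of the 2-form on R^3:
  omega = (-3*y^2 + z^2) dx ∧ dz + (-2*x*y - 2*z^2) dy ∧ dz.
d(omega) = (4*y) dx ∧ dy ∧ dz

For a 2-form omega = sum_{i<j} g_{ij} dx_i ∧ dx_j, the exterior derivative is
  d(omega) = sum_{i<j} d(g_{ij}) ∧ dx_i ∧ dx_j = sum_{i<j, k} (∂g_{ij}/∂x_k) dx_k ∧ dx_i ∧ dx_j.
Expand each term, using dx_k ∧ dx_i ∧ dx_j = sgn(permutation) dx_{(a)} ∧ dx_{(b)} ∧ dx_{(c)} with (a < b < c) sorted:
  d(-3*y^2 + z^2) includes (∂/∂y)(-3*y^2 + z^2) dy = (-6*y) dy, which multiplied by dx ∧ dz gives (6*y) dx ∧ dy ∧ dz
  d(-2*x*y - 2*z^2) includes (∂/∂x)(-2*x*y - 2*z^2) dx = (-2*y) dx, which multiplied by dy ∧ dz gives (-2*y) dx ∧ dy ∧ dz
Collecting like 3-forms: d(omega) = (4*y) dx ∧ dy ∧ dz.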